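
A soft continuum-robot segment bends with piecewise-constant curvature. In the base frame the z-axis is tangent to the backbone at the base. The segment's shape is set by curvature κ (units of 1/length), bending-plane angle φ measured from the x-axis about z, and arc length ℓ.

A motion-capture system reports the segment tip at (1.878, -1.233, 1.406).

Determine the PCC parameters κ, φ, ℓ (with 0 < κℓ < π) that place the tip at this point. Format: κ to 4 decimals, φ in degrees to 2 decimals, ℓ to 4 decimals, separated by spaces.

ρ = √(x²+y²) = √(1.878² + -1.233²) = 2.24659
φ = atan2(y, x) mod 360° = atan2(-1.233, 1.878) = 326.7131°
|p|² = ρ² + z² = 2.24659² + 1.406² = 7.02401
κ = 2ρ / |p|² = 2×2.24659 / 7.02401 = 0.63969
θ = 2·atan2(ρ, z) = 2·atan2(2.24659, 1.406) = 2.02319 rad
ℓ = θ/κ = 2.02319/0.63969 = 3.16277

0.6397 326.71 3.1628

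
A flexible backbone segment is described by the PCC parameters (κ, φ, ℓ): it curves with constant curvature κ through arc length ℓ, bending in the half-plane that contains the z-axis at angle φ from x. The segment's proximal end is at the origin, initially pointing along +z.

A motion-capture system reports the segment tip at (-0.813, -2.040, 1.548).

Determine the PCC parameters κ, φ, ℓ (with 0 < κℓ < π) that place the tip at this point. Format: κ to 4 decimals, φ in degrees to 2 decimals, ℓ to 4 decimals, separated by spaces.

ρ = √(x²+y²) = √(-0.813² + -2.040²) = 2.19603
φ = atan2(y, x) mod 360° = atan2(-2.040, -0.813) = 248.2713°
|p|² = ρ² + z² = 2.19603² + 1.548² = 7.21887
κ = 2ρ / |p|² = 2×2.19603 / 7.21887 = 0.60841
θ = 2·atan2(ρ, z) = 2·atan2(2.19603, 1.548) = 1.91357 rad
ℓ = θ/κ = 1.91357/0.60841 = 3.14517

0.6084 248.27 3.1452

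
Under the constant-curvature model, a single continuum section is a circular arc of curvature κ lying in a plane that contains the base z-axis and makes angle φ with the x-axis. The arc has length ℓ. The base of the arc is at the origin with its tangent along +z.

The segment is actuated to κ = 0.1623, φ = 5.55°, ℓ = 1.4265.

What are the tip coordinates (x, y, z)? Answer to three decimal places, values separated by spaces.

θ = κ·ℓ = 0.1623 × 1.4265 = 0.23152 rad
ρ = (1 − cos θ)/κ = (1 − 0.97332)/0.1623 = 0.16440
z = sin θ / κ = 0.22946/0.1623 = 1.41379
x = ρ cos φ = 0.16440 × cos(5.55°) = 0.16363
y = ρ sin φ = 0.16440 × sin(5.55°) = 0.01590

0.164 0.016 1.414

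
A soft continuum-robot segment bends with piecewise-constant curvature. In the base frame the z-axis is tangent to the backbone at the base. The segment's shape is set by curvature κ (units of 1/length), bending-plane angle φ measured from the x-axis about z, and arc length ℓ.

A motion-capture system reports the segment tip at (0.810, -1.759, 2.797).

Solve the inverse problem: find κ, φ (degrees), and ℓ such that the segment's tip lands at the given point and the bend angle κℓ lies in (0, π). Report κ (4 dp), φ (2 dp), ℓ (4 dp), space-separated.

ρ = √(x²+y²) = √(0.810² + -1.759²) = 1.93654
φ = atan2(y, x) mod 360° = atan2(-1.759, 0.810) = 294.7255°
|p|² = ρ² + z² = 1.93654² + 2.797² = 11.57339
κ = 2ρ / |p|² = 2×1.93654 / 11.57339 = 0.33465
θ = 2·atan2(ρ, z) = 2·atan2(1.93654, 2.797) = 1.21116 rad
ℓ = θ/κ = 1.21116/0.33465 = 3.61916

0.3347 294.73 3.6192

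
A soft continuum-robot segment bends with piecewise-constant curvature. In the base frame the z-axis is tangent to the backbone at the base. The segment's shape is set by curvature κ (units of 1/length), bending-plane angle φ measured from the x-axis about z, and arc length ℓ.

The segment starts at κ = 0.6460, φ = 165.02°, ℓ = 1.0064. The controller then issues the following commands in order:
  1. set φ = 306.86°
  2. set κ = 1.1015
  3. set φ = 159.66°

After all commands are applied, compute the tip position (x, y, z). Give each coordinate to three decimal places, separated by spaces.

-0.472 0.175 0.813

initial: κ=0.6460, φ=165.02°, ℓ=1.0064
cmd 1: set φ=306.86° → (κ,φ,ℓ)=(0.6460,306.86°,1.0064) → tip=(0.1894,-0.2527,0.9370)
cmd 2: set κ=1.1015 → (κ,φ,ℓ)=(1.1015,306.86°,1.0064) → tip=(0.3017,-0.4024,0.8126)
cmd 3: set φ=159.66° → (κ,φ,ℓ)=(1.1015,159.66°,1.0064) → tip=(-0.4716,0.1748,0.8126)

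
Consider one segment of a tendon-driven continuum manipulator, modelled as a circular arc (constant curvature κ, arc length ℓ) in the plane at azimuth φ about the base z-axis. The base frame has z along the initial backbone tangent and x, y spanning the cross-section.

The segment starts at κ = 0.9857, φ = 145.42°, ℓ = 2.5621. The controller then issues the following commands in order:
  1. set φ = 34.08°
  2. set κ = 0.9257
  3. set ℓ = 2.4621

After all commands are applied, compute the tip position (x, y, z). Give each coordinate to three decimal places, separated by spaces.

initial: κ=0.9857, φ=145.42°, ℓ=2.5621
cmd 1: set φ=34.08° → (κ,φ,ℓ)=(0.9857,34.08°,2.5621) → tip=(1.5260,1.0324,0.5863)
cmd 2: set κ=0.9257 → (κ,φ,ℓ)=(0.9257,34.08°,2.5621) → tip=(1.5372,1.0400,0.7519)
cmd 3: set ℓ=2.4621 → (κ,φ,ℓ)=(0.9257,34.08°,2.4621) → tip=(1.4768,0.9991,0.8204)

1.477 0.999 0.820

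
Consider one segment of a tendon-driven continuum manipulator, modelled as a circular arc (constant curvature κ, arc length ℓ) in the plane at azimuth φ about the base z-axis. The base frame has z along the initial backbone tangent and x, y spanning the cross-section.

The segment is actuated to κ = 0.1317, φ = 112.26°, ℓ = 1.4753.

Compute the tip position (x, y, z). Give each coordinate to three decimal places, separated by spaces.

θ = κ·ℓ = 0.1317 × 1.4753 = 0.19430 rad
ρ = (1 − cos θ)/κ = (1 − 0.98118)/0.1317 = 0.14287
z = sin θ / κ = 0.19308/0.1317 = 1.46604
x = ρ cos φ = 0.14287 × cos(112.26°) = -0.05412
y = ρ sin φ = 0.14287 × sin(112.26°) = 0.13223

-0.054 0.132 1.466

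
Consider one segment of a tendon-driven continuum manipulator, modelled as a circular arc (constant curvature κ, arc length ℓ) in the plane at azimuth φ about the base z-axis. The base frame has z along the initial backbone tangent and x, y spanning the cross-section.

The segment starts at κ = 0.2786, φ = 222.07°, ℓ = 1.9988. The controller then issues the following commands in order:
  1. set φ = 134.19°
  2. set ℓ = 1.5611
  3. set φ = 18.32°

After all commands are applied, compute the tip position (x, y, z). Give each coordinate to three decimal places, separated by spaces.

0.317 0.105 1.512

initial: κ=0.2786, φ=222.07°, ℓ=1.9988
cmd 1: set φ=134.19° → (κ,φ,ℓ)=(0.2786,134.19°,1.9988) → tip=(-0.3780,0.3888,1.8971)
cmd 2: set ℓ=1.5611 → (κ,φ,ℓ)=(0.2786,134.19°,1.5611) → tip=(-0.2329,0.2396,1.5123)
cmd 3: set φ=18.32° → (κ,φ,ℓ)=(0.2786,18.32°,1.5611) → tip=(0.3172,0.1050,1.5123)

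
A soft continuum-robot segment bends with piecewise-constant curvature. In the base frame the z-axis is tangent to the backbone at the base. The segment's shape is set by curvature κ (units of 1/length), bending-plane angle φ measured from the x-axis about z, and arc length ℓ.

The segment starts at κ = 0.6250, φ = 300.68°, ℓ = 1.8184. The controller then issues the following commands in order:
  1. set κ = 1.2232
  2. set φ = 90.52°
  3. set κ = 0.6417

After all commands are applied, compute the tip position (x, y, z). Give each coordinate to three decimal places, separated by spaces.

-0.009 0.946 1.433

initial: κ=0.6250, φ=300.68°, ℓ=1.8184
cmd 1: set κ=1.2232 → (κ,φ,ℓ)=(1.2232,300.68°,1.8184) → tip=(0.6707,-1.1305,0.6491)
cmd 2: set φ=90.52° → (κ,φ,ℓ)=(1.2232,90.52°,1.8184) → tip=(-0.0119,1.3145,0.6491)
cmd 3: set κ=0.6417 → (κ,φ,ℓ)=(0.6417,90.52°,1.8184) → tip=(-0.0086,0.9458,1.4329)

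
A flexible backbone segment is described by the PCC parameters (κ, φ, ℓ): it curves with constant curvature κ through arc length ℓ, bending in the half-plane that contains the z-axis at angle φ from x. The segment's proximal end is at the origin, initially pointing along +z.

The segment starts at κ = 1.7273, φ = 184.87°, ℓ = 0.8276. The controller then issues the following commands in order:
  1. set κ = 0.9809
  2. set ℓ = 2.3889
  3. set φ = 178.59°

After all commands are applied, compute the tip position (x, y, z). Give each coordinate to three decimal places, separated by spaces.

initial: κ=1.7273, φ=184.87°, ℓ=0.8276
cmd 1: set κ=0.9809 → (κ,φ,ℓ)=(0.9809,184.87°,0.8276) → tip=(-0.3167,-0.0270,0.7396)
cmd 2: set ℓ=2.3889 → (κ,φ,ℓ)=(0.9809,184.87°,2.3889) → tip=(-1.7247,-0.1470,0.7301)
cmd 3: set φ=178.59° → (κ,φ,ℓ)=(0.9809,178.59°,2.3889) → tip=(-1.7304,0.0426,0.7301)

-1.730 0.043 0.730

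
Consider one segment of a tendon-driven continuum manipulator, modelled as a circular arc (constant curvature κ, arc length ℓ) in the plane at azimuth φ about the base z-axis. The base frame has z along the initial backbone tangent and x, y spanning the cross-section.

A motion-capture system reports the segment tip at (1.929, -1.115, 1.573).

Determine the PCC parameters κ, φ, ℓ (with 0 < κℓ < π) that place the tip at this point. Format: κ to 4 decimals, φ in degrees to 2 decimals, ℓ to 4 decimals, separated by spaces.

0.5991 329.97 3.1919

ρ = √(x²+y²) = √(1.929² + -1.115²) = 2.22806
φ = atan2(y, x) mod 360° = atan2(-1.115, 1.929) = 329.9712°
|p|² = ρ² + z² = 2.22806² + 1.573² = 7.43860
κ = 2ρ / |p|² = 2×2.22806 / 7.43860 = 0.59905
θ = 2·atan2(ρ, z) = 2·atan2(2.22806, 1.573) = 1.91212 rad
ℓ = θ/κ = 1.91212/0.59905 = 3.19189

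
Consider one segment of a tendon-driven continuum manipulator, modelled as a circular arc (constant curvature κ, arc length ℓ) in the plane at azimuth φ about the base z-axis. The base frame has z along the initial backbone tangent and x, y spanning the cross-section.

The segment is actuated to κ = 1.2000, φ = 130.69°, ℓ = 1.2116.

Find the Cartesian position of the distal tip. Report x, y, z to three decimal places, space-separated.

-0.480 0.558 0.828

θ = κ·ℓ = 1.2000 × 1.2116 = 1.45392 rad
ρ = (1 − cos θ)/κ = (1 − 0.11661)/1.2000 = 0.73616
z = sin θ / κ = 0.99318/1.2000 = 0.82765
x = ρ cos φ = 0.73616 × cos(130.69°) = -0.47995
y = ρ sin φ = 0.73616 × sin(130.69°) = 0.55819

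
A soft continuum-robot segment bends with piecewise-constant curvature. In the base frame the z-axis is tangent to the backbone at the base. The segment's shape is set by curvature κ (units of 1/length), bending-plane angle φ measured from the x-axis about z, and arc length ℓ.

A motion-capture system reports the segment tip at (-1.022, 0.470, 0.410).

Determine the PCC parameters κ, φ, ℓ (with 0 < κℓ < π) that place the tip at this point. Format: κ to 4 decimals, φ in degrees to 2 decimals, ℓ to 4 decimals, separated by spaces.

1.5695 155.30 1.5563

ρ = √(x²+y²) = √(-1.022² + 0.470²) = 1.12489
φ = atan2(y, x) mod 360° = atan2(0.470, -1.022) = 155.3031°
|p|² = ρ² + z² = 1.12489² + 0.410² = 1.43348
κ = 2ρ / |p|² = 2×1.12489 / 1.43348 = 1.56945
θ = 2·atan2(ρ, z) = 2·atan2(1.12489, 0.410) = 2.44256 rad
ℓ = θ/κ = 2.44256/1.56945 = 1.55631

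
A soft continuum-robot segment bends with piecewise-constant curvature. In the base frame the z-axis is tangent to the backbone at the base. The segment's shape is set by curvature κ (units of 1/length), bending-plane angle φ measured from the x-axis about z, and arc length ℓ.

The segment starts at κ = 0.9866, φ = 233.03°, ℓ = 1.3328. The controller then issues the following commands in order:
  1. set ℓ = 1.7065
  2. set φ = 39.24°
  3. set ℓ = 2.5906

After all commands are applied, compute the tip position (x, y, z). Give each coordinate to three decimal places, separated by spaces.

initial: κ=0.9866, φ=233.03°, ℓ=1.3328
cmd 1: set ℓ=1.7065 → (κ,φ,ℓ)=(0.9866,233.03°,1.7065) → tip=(-0.6782,-0.9010,1.0071)
cmd 2: set φ=39.24° → (κ,φ,ℓ)=(0.9866,39.24°,1.7065) → tip=(0.8734,0.7134,1.0071)
cmd 3: set ℓ=2.5906 → (κ,φ,ℓ)=(0.9866,39.24°,2.5906) → tip=(1.4392,1.1755,0.5603)

1.439 1.175 0.560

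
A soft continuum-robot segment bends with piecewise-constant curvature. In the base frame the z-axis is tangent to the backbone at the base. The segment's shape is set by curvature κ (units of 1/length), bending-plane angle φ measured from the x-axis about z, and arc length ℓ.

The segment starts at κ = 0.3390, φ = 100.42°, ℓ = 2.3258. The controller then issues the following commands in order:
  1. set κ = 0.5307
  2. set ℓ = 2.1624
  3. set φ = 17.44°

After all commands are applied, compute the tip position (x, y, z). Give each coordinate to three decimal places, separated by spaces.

1.059 0.333 1.718

initial: κ=0.3390, φ=100.42°, ℓ=2.3258
cmd 1: set κ=0.5307 → (κ,φ,ℓ)=(0.5307,100.42°,2.3258) → tip=(-0.2283,1.2413,1.7786)
cmd 2: set ℓ=2.1624 → (κ,φ,ℓ)=(0.5307,100.42°,2.1624) → tip=(-0.2008,1.0921,1.7181)
cmd 3: set φ=17.44° → (κ,φ,ℓ)=(0.5307,17.44°,2.1624) → tip=(1.0594,0.3328,1.7181)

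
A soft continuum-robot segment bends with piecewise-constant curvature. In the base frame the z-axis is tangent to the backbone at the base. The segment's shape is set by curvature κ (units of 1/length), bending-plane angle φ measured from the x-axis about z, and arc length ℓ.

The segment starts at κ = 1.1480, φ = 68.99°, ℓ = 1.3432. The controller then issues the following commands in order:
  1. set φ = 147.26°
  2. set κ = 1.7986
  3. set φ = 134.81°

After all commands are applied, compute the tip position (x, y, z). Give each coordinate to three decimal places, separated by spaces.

-0.685 0.689 0.369

initial: κ=1.1480, φ=68.99°, ℓ=1.3432
cmd 1: set φ=147.26° → (κ,φ,ℓ)=(1.1480,147.26°,1.3432) → tip=(-0.7116,0.4575,0.8707)
cmd 2: set κ=1.7986 → (κ,φ,ℓ)=(1.7986,147.26°,1.3432) → tip=(-0.8175,0.5256,0.3690)
cmd 3: set φ=134.81° → (κ,φ,ℓ)=(1.7986,134.81°,1.3432) → tip=(-0.6849,0.6895,0.3690)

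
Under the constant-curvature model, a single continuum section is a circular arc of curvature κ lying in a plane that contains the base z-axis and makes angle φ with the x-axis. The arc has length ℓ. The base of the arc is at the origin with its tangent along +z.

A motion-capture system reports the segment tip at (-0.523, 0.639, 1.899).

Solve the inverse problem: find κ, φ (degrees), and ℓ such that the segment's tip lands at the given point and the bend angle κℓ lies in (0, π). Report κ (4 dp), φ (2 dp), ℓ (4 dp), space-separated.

0.3851 129.30 2.1300

ρ = √(x²+y²) = √(-0.523² + 0.639²) = 0.82574
φ = atan2(y, x) mod 360° = atan2(0.639, -0.523) = 129.2992°
|p|² = ρ² + z² = 0.82574² + 1.899² = 4.28805
κ = 2ρ / |p|² = 2×0.82574 / 4.28805 = 0.38514
θ = 2·atan2(ρ, z) = 2·atan2(0.82574, 1.899) = 0.82033 rad
ℓ = θ/κ = 0.82033/0.38514 = 2.12998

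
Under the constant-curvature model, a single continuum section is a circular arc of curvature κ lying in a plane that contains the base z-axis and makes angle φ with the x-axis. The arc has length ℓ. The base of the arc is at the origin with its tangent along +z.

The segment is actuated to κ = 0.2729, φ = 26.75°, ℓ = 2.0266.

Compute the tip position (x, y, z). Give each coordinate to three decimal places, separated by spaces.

0.488 0.246 1.925

θ = κ·ℓ = 0.2729 × 2.0266 = 0.55306 rad
ρ = (1 − cos θ)/κ = (1 − 0.85092)/0.2729 = 0.54627
z = sin θ / κ = 0.52529/0.2729 = 1.92485
x = ρ cos φ = 0.54627 × cos(26.75°) = 0.48781
y = ρ sin φ = 0.54627 × sin(26.75°) = 0.24588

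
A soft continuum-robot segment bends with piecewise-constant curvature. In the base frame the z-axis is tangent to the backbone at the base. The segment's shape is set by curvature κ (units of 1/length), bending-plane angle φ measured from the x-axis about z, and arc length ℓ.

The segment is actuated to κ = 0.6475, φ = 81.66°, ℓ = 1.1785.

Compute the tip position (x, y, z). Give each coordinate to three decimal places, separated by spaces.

θ = κ·ℓ = 0.6475 × 1.1785 = 0.76308 rad
ρ = (1 − cos θ)/κ = (1 − 0.72271)/0.6475 = 0.42824
z = sin θ / κ = 0.69115/0.6475 = 1.06741
x = ρ cos φ = 0.42824 × cos(81.66°) = 0.06212
y = ρ sin φ = 0.42824 × sin(81.66°) = 0.42372

0.062 0.424 1.067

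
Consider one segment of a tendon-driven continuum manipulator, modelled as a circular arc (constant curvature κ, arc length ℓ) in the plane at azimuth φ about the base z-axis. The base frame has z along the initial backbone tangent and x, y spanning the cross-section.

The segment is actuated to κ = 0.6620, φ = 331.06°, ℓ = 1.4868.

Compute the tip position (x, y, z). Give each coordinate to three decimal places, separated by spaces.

θ = κ·ℓ = 0.6620 × 1.4868 = 0.98426 rad
ρ = (1 − cos θ)/κ = (1 − 0.55348)/0.6620 = 0.67450
z = sin θ / κ = 0.83286/0.6620 = 1.25810
x = ρ cos φ = 0.67450 × cos(331.06°) = 0.59028
y = ρ sin φ = 0.67450 × sin(331.06°) = -0.32639

0.590 -0.326 1.258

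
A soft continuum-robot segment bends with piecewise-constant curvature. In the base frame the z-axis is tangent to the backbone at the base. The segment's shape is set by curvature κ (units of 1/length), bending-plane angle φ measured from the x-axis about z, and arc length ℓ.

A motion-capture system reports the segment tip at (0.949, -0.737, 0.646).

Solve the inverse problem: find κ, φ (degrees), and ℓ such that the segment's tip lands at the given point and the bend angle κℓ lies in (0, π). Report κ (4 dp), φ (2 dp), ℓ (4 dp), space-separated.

ρ = √(x²+y²) = √(0.949² + -0.737²) = 1.20157
φ = atan2(y, x) mod 360° = atan2(-0.737, 0.949) = 322.1668°
|p|² = ρ² + z² = 1.20157² + 0.646² = 1.86109
κ = 2ρ / |p|² = 2×1.20157 / 1.86109 = 1.29126
θ = 2·atan2(ρ, z) = 2·atan2(1.20157, 0.646) = 2.15500 rad
ℓ = θ/κ = 2.15500/1.29126 = 1.66892

1.2913 322.17 1.6689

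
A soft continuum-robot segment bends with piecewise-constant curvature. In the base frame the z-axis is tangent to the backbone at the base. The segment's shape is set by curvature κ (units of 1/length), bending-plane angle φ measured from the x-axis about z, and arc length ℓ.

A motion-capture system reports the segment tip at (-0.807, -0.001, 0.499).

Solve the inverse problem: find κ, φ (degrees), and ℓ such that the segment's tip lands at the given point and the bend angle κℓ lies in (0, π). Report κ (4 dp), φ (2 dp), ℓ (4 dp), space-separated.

ρ = √(x²+y²) = √(-0.807² + -0.001²) = 0.80700
φ = atan2(y, x) mod 360° = atan2(-0.001, -0.807) = 180.0710°
|p|² = ρ² + z² = 0.80700² + 0.499² = 0.90025
κ = 2ρ / |p|² = 2×0.80700 / 0.90025 = 1.79283
θ = 2·atan2(ρ, z) = 2·atan2(0.80700, 0.499) = 2.03400 rad
ℓ = θ/κ = 2.03400/1.79283 = 1.13452

1.7928 180.07 1.1345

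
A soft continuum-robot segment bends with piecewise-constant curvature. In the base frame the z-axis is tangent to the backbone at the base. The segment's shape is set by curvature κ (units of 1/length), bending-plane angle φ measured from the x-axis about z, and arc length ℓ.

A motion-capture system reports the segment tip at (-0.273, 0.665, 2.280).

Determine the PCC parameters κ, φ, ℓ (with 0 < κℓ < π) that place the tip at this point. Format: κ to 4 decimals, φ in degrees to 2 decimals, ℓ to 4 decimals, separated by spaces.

0.2516 112.32 2.4282

ρ = √(x²+y²) = √(-0.273² + 0.665²) = 0.71886
φ = atan2(y, x) mod 360° = atan2(0.665, -0.273) = 112.3194°
|p|² = ρ² + z² = 0.71886² + 2.280² = 5.71515
κ = 2ρ / |p|² = 2×0.71886 / 5.71515 = 0.25156
θ = 2·atan2(ρ, z) = 2·atan2(0.71886, 2.280) = 0.61085 rad
ℓ = θ/κ = 0.61085/0.25156 = 2.42821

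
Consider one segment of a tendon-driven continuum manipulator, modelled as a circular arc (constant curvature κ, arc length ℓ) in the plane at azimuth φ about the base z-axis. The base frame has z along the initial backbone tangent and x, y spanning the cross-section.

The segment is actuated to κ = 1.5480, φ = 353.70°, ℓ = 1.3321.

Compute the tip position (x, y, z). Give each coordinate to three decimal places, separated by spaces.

θ = κ·ℓ = 1.5480 × 1.3321 = 2.06209 rad
ρ = (1 − cos θ)/κ = (1 − -0.47177)/1.5480 = 0.95075
z = sin θ / κ = 0.88172/1.5480 = 0.56959
x = ρ cos φ = 0.95075 × cos(353.70°) = 0.94501
y = ρ sin φ = 0.95075 × sin(353.70°) = -0.10433

0.945 -0.104 0.570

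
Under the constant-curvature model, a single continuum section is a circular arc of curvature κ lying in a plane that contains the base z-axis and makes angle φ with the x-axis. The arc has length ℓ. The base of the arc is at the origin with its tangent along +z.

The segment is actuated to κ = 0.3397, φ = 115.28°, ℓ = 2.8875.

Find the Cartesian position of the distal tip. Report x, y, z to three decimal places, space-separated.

θ = κ·ℓ = 0.3397 × 2.8875 = 0.98088 rad
ρ = (1 − cos θ)/κ = (1 − 0.55629)/0.3397 = 1.30619
z = sin θ / κ = 0.83099/0.3397 = 2.44624
x = ρ cos φ = 1.30619 × cos(115.28°) = -0.55780
y = ρ sin φ = 1.30619 × sin(115.28°) = 1.18110

-0.558 1.181 2.446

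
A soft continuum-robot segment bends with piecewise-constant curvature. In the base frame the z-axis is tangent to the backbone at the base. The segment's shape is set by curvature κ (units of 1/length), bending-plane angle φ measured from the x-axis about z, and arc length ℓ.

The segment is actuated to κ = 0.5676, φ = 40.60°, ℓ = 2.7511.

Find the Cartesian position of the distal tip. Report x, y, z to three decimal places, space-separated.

θ = κ·ℓ = 0.5676 × 2.7511 = 1.56152 rad
ρ = (1 − cos θ)/κ = (1 − 0.00927)/0.5676 = 1.74547
z = sin θ / κ = 0.99996/0.5676 = 1.76173
x = ρ cos φ = 1.74547 × cos(40.60°) = 1.32528
y = ρ sin φ = 1.74547 × sin(40.60°) = 1.13591

1.325 1.136 1.762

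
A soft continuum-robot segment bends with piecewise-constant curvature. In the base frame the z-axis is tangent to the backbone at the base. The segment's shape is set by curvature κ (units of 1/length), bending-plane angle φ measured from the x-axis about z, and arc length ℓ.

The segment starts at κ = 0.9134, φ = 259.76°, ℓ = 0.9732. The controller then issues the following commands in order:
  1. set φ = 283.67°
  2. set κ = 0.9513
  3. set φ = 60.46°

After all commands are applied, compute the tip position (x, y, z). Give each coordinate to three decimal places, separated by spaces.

initial: κ=0.9134, φ=259.76°, ℓ=0.9732
cmd 1: set φ=283.67° → (κ,φ,ℓ)=(0.9134,283.67°,0.9732) → tip=(0.0957,-0.3933,0.8500)
cmd 2: set κ=0.9513 → (κ,φ,ℓ)=(0.9513,283.67°,0.9732) → tip=(0.0991,-0.4073,0.8400)
cmd 3: set φ=60.46° → (κ,φ,ℓ)=(0.9513,60.46°,0.9732) → tip=(0.2067,0.3647,0.8400)

0.207 0.365 0.840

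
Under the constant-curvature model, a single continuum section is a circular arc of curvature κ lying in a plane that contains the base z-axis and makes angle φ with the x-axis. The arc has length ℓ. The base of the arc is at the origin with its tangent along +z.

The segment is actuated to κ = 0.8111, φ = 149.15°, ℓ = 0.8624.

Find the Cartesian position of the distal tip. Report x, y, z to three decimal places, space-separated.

θ = κ·ℓ = 0.8111 × 0.8624 = 0.69949 rad
ρ = (1 − cos θ)/κ = (1 − 0.76517)/0.8111 = 0.28952
z = sin θ / κ = 0.64383/0.8111 = 0.79377
x = ρ cos φ = 0.28952 × cos(149.15°) = -0.24856
y = ρ sin φ = 0.28952 × sin(149.15°) = 0.14846

-0.249 0.148 0.794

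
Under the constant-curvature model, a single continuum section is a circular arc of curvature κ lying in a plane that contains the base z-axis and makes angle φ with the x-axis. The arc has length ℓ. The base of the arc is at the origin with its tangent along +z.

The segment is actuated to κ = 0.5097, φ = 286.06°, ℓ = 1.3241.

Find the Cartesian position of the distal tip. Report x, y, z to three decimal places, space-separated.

0.119 -0.413 1.226

θ = κ·ℓ = 0.5097 × 1.3241 = 0.67489 rad
ρ = (1 − cos θ)/κ = (1 − 0.78077)/0.5097 = 0.43011
z = sin θ / κ = 0.62481/0.5097 = 1.22585
x = ρ cos φ = 0.43011 × cos(286.06°) = 0.11899
y = ρ sin φ = 0.43011 × sin(286.06°) = -0.41332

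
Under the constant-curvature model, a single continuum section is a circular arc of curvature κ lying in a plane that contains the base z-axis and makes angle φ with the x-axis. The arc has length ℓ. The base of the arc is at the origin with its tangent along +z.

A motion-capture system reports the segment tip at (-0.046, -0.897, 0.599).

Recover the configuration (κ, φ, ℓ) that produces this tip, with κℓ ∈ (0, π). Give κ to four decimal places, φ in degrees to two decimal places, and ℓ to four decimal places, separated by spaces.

ρ = √(x²+y²) = √(-0.046² + -0.897²) = 0.89818
φ = atan2(y, x) mod 360° = atan2(-0.897, -0.046) = 267.0643°
|p|² = ρ² + z² = 0.89818² + 0.599² = 1.16553
κ = 2ρ / |p|² = 2×0.89818 / 1.16553 = 1.54124
θ = 2·atan2(ρ, z) = 2·atan2(0.89818, 0.599) = 1.96526 rad
ℓ = θ/κ = 1.96526/1.54124 = 1.27511

1.5412 267.06 1.2751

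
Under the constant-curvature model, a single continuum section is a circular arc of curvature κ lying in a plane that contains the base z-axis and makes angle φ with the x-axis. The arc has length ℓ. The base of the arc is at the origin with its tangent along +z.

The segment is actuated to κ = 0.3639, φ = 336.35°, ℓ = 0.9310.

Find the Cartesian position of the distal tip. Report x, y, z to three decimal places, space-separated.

0.143 -0.063 0.913

θ = κ·ℓ = 0.3639 × 0.9310 = 0.33879 rad
ρ = (1 − cos θ)/κ = (1 − 0.94316)/0.3639 = 0.15620
z = sin θ / κ = 0.33235/0.3639 = 0.91329
x = ρ cos φ = 0.15620 × cos(336.35°) = 0.14309
y = ρ sin φ = 0.15620 × sin(336.35°) = -0.06266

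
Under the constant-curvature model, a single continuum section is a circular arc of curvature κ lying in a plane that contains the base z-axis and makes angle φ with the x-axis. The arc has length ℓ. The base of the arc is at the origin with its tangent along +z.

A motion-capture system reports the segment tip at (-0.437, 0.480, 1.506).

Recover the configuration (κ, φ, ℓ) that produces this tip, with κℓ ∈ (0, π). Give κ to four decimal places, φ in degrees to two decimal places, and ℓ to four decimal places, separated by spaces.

ρ = √(x²+y²) = √(-0.437² + 0.480²) = 0.64913
φ = atan2(y, x) mod 360° = atan2(0.480, -0.437) = 132.3153°
|p|² = ρ² + z² = 0.64913² + 1.506² = 2.68940
κ = 2ρ / |p|² = 2×0.64913 / 2.68940 = 0.48273
θ = 2·atan2(ρ, z) = 2·atan2(0.64913, 1.506) = 0.81393 rad
ℓ = θ/κ = 0.81393/0.48273 = 1.68610

0.4827 132.32 1.6861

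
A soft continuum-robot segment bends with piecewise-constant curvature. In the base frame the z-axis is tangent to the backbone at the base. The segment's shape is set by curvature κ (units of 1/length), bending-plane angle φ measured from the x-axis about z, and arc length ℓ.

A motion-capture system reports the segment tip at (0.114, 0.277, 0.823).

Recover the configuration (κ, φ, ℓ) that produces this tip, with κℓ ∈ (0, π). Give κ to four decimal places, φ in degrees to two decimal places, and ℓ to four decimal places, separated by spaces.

0.7810 67.63 0.8939

ρ = √(x²+y²) = √(0.114² + 0.277²) = 0.29954
φ = atan2(y, x) mod 360° = atan2(0.277, 0.114) = 67.6303°
|p|² = ρ² + z² = 0.29954² + 0.823² = 0.76705
κ = 2ρ / |p|² = 2×0.29954 / 0.76705 = 0.78102
θ = 2·atan2(ρ, z) = 2·atan2(0.29954, 0.823) = 0.69812 rad
ℓ = θ/κ = 0.69812/0.78102 = 0.89386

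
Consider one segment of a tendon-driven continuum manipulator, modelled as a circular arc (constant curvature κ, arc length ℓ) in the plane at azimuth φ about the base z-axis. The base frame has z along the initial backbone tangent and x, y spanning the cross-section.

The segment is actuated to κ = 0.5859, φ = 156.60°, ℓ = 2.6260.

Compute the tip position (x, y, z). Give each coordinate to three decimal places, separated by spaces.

θ = κ·ℓ = 0.5859 × 2.6260 = 1.53857 rad
ρ = (1 − cos θ)/κ = (1 − 0.03222)/0.5859 = 1.65179
z = sin θ / κ = 0.99948/0.5859 = 1.70589
x = ρ cos φ = 1.65179 × cos(156.60°) = -1.51594
y = ρ sin φ = 1.65179 × sin(156.60°) = 0.65600

-1.516 0.656 1.706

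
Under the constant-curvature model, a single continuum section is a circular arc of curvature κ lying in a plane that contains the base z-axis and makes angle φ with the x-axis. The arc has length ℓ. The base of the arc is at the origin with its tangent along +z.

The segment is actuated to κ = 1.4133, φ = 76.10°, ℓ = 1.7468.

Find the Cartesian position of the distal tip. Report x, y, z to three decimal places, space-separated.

0.303 1.224 0.441

θ = κ·ℓ = 1.4133 × 1.7468 = 2.46875 rad
ρ = (1 − cos θ)/κ = (1 − -0.78205)/1.4133 = 1.26092
z = sin θ / κ = 0.62321/1.4133 = 0.44096
x = ρ cos φ = 1.26092 × cos(76.10°) = 0.30291
y = ρ sin φ = 1.26092 × sin(76.10°) = 1.22399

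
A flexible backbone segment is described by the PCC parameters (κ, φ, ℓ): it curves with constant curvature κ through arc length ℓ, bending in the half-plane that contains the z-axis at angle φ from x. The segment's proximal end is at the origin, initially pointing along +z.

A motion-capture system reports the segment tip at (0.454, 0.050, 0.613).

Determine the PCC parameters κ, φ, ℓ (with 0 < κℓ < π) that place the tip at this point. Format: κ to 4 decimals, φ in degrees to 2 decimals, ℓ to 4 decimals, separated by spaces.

1.5632 6.28 0.8193

ρ = √(x²+y²) = √(0.454² + 0.050²) = 0.45675
φ = atan2(y, x) mod 360° = atan2(0.050, 0.454) = 6.2848°
|p|² = ρ² + z² = 0.45675² + 0.613² = 0.58438
κ = 2ρ / |p|² = 2×0.45675 / 0.58438 = 1.56316
θ = 2·atan2(ρ, z) = 2·atan2(0.45675, 0.613) = 1.28071 rad
ℓ = θ/κ = 1.28071/1.56316 = 0.81931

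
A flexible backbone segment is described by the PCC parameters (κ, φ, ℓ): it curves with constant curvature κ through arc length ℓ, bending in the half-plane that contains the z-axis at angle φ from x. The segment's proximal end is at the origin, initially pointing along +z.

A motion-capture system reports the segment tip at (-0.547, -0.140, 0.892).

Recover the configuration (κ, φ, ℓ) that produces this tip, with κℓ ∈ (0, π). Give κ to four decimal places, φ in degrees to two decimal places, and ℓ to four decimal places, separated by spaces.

ρ = √(x²+y²) = √(-0.547² + -0.140²) = 0.56463
φ = atan2(y, x) mod 360° = atan2(-0.140, -0.547) = 194.3562°
|p|² = ρ² + z² = 0.56463² + 0.892² = 1.11447
κ = 2ρ / |p|² = 2×0.56463 / 1.11447 = 1.01327
θ = 2·atan2(ρ, z) = 2·atan2(0.56463, 0.892) = 1.12866 rad
ℓ = θ/κ = 1.12866/1.01327 = 1.11387

1.0133 194.36 1.1139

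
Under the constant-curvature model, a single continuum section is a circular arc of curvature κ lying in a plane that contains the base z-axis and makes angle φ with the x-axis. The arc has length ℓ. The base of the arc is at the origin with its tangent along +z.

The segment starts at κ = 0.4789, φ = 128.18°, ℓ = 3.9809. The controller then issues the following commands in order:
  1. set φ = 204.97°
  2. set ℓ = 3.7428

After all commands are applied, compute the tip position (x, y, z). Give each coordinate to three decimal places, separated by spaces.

-2.309 -1.075 2.037

initial: κ=0.4789, φ=128.18°, ℓ=3.9809
cmd 1: set φ=204.97° → (κ,φ,ℓ)=(0.4789,204.97°,3.9809) → tip=(-2.5165,-1.1718,1.9716)
cmd 2: set ℓ=3.7428 → (κ,φ,ℓ)=(0.4789,204.97°,3.7428) → tip=(-2.3090,-1.0753,2.0370)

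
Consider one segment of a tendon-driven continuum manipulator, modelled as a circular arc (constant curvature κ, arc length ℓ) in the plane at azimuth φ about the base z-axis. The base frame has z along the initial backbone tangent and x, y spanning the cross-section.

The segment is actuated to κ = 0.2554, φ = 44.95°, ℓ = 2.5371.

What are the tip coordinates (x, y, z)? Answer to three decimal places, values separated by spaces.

θ = κ·ℓ = 0.2554 × 2.5371 = 0.64798 rad
ρ = (1 − cos θ)/κ = (1 − 0.79731)/0.2554 = 0.79363
z = sin θ / κ = 0.60357/0.2554 = 2.36325
x = ρ cos φ = 0.79363 × cos(44.95°) = 0.56167
y = ρ sin φ = 0.79363 × sin(44.95°) = 0.56069

0.562 0.561 2.363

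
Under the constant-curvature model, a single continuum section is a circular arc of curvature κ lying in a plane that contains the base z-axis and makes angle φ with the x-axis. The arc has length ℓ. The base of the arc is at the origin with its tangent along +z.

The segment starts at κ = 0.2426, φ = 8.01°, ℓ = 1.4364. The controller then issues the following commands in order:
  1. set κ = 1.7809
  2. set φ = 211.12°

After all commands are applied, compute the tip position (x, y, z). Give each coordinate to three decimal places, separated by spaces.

initial: κ=0.2426, φ=8.01°, ℓ=1.4364
cmd 1: set κ=1.7809 → (κ,φ,ℓ)=(1.7809,8.01°,1.4364) → tip=(1.0201,0.1435,0.3094)
cmd 2: set φ=211.12° → (κ,φ,ℓ)=(1.7809,211.12°,1.4364) → tip=(-0.8819,-0.5324,0.3094)

-0.882 -0.532 0.309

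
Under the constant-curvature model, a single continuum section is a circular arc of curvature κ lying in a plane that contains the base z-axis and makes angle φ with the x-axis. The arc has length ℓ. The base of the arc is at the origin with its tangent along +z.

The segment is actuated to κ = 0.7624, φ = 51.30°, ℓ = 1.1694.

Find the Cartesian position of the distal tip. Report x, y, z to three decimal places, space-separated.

0.305 0.381 1.021

θ = κ·ℓ = 0.7624 × 1.1694 = 0.89155 rad
ρ = (1 − cos θ)/κ = (1 − 0.62821)/0.7624 = 0.48766
z = sin θ / κ = 0.77805/0.7624 = 1.02052
x = ρ cos φ = 0.48766 × cos(51.30°) = 0.30491
y = ρ sin φ = 0.48766 × sin(51.30°) = 0.38059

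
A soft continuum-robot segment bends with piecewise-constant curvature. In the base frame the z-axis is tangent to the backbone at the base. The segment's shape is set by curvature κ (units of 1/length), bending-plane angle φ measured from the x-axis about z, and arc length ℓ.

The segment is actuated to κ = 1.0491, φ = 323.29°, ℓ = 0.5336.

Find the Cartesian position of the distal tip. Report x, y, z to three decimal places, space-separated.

θ = κ·ℓ = 1.0491 × 0.5336 = 0.55980 rad
ρ = (1 − cos θ)/κ = (1 − 0.84736)/1.0491 = 0.14549
z = sin θ / κ = 0.53102/1.0491 = 0.50616
x = ρ cos φ = 0.14549 × cos(323.29°) = 0.11664
y = ρ sin φ = 0.14549 × sin(323.29°) = -0.08697

0.117 -0.087 0.506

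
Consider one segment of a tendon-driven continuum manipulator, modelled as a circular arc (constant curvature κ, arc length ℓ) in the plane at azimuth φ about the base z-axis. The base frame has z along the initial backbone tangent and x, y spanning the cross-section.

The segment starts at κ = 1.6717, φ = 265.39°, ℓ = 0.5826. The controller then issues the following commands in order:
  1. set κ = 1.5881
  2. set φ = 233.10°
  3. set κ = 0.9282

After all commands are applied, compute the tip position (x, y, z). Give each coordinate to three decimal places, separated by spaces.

initial: κ=1.6717, φ=265.39°, ℓ=0.5826
cmd 1: set κ=1.5881 → (κ,φ,ℓ)=(1.5881,265.39°,0.5826) → tip=(-0.0202,-0.2500,0.5030)
cmd 2: set φ=233.10° → (κ,φ,ℓ)=(1.5881,233.10°,0.5826) → tip=(-0.1506,-0.2006,0.5030)
cmd 3: set κ=0.9282 → (κ,φ,ℓ)=(0.9282,233.10°,0.5826) → tip=(-0.0923,-0.1229,0.5546)

-0.092 -0.123 0.555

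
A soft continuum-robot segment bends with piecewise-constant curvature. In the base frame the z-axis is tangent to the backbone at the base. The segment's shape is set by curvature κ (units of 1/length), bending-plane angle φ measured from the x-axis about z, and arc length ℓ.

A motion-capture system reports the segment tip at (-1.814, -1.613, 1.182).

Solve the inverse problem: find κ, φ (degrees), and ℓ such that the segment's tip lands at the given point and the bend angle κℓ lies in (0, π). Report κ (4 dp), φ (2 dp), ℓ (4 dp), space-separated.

ρ = √(x²+y²) = √(-1.814² + -1.613²) = 2.42742
φ = atan2(y, x) mod 360° = atan2(-1.613, -1.814) = 221.6433°
|p|² = ρ² + z² = 2.42742² + 1.182² = 7.28949
κ = 2ρ / |p|² = 2×2.42742 / 7.28949 = 0.66601
θ = 2·atan2(ρ, z) = 2·atan2(2.42742, 1.182) = 2.23531 rad
ℓ = θ/κ = 2.23531/0.66601 = 3.35629

0.6660 221.64 3.3563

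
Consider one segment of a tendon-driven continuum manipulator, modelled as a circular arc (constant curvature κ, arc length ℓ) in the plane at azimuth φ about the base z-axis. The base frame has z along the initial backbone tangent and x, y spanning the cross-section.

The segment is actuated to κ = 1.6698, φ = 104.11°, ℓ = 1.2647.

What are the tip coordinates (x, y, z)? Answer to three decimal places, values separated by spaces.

-0.221 0.880 0.513

θ = κ·ℓ = 1.6698 × 1.2647 = 2.11180 rad
ρ = (1 − cos θ)/κ = (1 − -0.51499)/1.6698 = 0.90729
z = sin θ / κ = 0.85719/1.6698 = 0.51335
x = ρ cos φ = 0.90729 × cos(104.11°) = -0.22118
y = ρ sin φ = 0.90729 × sin(104.11°) = 0.87992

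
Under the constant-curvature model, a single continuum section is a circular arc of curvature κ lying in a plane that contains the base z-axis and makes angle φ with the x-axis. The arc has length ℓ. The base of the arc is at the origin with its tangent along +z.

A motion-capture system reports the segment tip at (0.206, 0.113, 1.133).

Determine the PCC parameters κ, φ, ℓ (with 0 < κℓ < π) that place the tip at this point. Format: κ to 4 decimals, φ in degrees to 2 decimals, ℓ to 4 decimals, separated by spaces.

0.3510 28.75 1.1652

ρ = √(x²+y²) = √(0.206² + 0.113²) = 0.23496
φ = atan2(y, x) mod 360° = atan2(0.113, 0.206) = 28.7467°
|p|² = ρ² + z² = 0.23496² + 1.133² = 1.33889
κ = 2ρ / |p|² = 2×0.23496 / 1.33889 = 0.35097
θ = 2·atan2(ρ, z) = 2·atan2(0.23496, 1.133) = 0.40896 rad
ℓ = θ/κ = 0.40896/0.35097 = 1.16521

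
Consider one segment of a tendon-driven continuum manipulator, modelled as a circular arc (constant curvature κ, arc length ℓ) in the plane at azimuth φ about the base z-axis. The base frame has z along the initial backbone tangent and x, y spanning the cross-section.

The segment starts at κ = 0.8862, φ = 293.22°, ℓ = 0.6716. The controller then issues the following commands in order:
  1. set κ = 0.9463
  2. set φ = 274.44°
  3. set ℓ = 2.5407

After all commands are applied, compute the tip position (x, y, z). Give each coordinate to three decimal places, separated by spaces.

initial: κ=0.8862, φ=293.22°, ℓ=0.6716
cmd 1: set κ=0.9463 → (κ,φ,ℓ)=(0.9463,293.22°,0.6716) → tip=(0.0813,-0.1896,0.6273)
cmd 2: set φ=274.44° → (κ,φ,ℓ)=(0.9463,274.44°,0.6716) → tip=(0.0160,-0.2057,0.6273)
cmd 3: set ℓ=2.5407 → (κ,φ,ℓ)=(0.9463,274.44°,2.5407) → tip=(0.1424,-1.8335,0.7105)

0.142 -1.834 0.710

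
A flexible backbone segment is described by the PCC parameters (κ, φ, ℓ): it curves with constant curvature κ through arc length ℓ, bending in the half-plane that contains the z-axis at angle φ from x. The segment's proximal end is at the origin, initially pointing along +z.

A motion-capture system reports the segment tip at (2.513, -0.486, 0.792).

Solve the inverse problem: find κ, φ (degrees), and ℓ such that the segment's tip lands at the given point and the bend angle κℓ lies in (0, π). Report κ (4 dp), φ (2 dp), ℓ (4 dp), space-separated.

ρ = √(x²+y²) = √(2.513² + -0.486²) = 2.55956
φ = atan2(y, x) mod 360° = atan2(-0.486, 2.513) = 349.0544°
|p|² = ρ² + z² = 2.55956² + 0.792² = 7.17863
κ = 2ρ / |p|² = 2×2.55956 / 7.17863 = 0.71311
θ = 2·atan2(ρ, z) = 2·atan2(2.55956, 0.792) = 2.54143 rad
ℓ = θ/κ = 2.54143/0.71311 = 3.56388

0.7131 349.05 3.5639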